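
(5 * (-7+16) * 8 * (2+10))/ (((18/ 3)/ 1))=720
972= 972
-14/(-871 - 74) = 2/135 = 0.01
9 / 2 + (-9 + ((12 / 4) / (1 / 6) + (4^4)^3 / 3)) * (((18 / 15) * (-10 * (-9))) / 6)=201326925 / 2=100663462.50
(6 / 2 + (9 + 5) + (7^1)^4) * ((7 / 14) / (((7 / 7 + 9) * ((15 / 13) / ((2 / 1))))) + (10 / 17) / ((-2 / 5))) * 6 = -8533122 / 425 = -20077.93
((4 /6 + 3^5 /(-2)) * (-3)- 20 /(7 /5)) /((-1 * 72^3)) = -1625 /1741824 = -0.00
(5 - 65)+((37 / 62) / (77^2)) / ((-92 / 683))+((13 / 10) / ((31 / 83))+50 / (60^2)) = -42997151881 / 760927860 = -56.51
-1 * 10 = -10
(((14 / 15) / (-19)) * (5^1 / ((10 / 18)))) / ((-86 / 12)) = 252 / 4085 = 0.06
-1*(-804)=804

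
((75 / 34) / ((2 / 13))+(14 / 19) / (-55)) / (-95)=-1017923 / 6750700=-0.15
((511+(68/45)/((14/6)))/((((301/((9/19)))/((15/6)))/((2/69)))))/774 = 53723/712667466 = 0.00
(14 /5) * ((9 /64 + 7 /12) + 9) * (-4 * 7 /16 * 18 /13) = -274449 /4160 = -65.97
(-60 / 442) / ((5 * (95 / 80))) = -96 / 4199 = -0.02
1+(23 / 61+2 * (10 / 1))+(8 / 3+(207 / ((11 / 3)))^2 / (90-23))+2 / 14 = 71.76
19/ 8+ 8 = 83/ 8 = 10.38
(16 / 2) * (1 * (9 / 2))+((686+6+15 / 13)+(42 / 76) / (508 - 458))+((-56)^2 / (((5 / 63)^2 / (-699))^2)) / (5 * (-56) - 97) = -1834451323961178071 / 17907500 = -102440392235.72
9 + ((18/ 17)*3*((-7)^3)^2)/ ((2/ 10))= 31765383/ 17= 1868551.94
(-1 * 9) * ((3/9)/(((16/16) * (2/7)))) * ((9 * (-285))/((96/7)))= 1963.83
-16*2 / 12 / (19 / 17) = -136 / 57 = -2.39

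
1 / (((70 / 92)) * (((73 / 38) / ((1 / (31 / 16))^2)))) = 447488 / 2455355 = 0.18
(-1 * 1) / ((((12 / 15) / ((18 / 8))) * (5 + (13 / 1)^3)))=-15 / 11744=-0.00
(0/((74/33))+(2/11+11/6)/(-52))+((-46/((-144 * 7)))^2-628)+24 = -21941201977/36324288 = -604.04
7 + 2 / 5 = 37 / 5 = 7.40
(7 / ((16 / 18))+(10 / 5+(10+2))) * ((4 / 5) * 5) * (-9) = -1575 / 2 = -787.50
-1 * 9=-9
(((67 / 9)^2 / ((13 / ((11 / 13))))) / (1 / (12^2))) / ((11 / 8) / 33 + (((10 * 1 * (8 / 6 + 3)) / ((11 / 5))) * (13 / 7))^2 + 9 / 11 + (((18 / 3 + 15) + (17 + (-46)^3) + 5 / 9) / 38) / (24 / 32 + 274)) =0.39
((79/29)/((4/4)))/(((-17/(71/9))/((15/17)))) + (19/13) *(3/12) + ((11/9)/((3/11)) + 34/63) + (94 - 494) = -395.73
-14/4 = -3.50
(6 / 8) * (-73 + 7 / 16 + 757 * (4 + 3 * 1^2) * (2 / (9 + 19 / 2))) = 888537 / 2368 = 375.23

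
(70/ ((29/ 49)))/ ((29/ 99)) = 339570/ 841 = 403.77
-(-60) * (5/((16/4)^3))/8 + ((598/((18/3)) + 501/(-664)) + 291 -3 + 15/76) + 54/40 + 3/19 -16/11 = 12914454719/33306240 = 387.75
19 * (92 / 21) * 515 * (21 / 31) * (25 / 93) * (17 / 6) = 191296750 / 8649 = 22117.79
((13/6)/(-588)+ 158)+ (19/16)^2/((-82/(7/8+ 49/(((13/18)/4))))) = 147607455941/962777088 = 153.31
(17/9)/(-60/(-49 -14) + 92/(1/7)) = 119/40632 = 0.00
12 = 12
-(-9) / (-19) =-9 / 19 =-0.47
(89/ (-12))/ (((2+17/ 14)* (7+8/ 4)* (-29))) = 623/ 70470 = 0.01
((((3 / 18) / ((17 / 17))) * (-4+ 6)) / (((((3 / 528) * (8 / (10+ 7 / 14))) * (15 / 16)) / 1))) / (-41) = -1232 / 615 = -2.00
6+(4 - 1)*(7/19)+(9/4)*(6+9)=3105/76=40.86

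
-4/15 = -0.27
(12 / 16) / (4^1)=3 / 16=0.19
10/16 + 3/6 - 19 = -143/8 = -17.88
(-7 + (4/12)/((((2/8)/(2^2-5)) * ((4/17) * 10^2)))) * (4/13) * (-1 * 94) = 198998/975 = 204.10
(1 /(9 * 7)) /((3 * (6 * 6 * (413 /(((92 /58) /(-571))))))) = -23 /23265825534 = -0.00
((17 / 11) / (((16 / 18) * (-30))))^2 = 2601 / 774400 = 0.00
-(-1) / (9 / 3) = 1 / 3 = 0.33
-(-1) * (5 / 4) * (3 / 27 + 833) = 18745 / 18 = 1041.39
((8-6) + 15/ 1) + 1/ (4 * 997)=67797/ 3988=17.00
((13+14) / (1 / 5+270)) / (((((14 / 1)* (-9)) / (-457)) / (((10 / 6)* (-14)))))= -11425 / 1351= -8.46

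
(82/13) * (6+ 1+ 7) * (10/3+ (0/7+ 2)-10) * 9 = -48216/13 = -3708.92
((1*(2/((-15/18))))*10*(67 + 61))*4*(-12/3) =49152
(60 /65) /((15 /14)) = 0.86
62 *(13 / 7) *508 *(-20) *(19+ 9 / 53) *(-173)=1439357121280 / 371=3879668790.51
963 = 963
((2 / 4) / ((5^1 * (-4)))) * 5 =-1 / 8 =-0.12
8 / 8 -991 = -990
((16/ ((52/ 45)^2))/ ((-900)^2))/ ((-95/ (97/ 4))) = -97/ 25688000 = -0.00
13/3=4.33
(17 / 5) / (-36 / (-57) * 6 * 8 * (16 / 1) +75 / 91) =29393 / 4200405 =0.01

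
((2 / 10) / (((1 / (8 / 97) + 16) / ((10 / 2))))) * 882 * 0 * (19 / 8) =0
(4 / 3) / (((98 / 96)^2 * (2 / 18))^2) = 573308928 / 5764801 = 99.45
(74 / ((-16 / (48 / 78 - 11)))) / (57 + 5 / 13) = 4995 / 5968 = 0.84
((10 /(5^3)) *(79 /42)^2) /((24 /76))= 118579 /132300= 0.90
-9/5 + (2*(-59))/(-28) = 169/70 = 2.41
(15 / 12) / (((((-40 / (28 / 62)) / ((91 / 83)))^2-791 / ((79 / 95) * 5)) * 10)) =32055751 / 1624832752792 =0.00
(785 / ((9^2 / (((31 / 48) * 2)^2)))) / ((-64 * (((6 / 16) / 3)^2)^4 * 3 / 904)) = -2793324707840 / 2187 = -1277240378.53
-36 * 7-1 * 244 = -496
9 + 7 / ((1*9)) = 88 / 9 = 9.78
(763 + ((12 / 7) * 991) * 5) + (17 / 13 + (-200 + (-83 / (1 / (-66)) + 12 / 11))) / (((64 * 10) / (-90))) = 545487641 / 64064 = 8514.73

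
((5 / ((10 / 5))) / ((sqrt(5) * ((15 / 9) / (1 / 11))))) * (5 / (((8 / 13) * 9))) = 13 * sqrt(5) / 528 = 0.06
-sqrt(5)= -2.24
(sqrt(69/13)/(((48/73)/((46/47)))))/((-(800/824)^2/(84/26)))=-124687577 * sqrt(897)/317720000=-11.75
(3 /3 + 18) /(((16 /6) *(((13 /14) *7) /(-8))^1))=-114 /13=-8.77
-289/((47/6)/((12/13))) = -20808/611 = -34.06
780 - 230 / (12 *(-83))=388555 / 498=780.23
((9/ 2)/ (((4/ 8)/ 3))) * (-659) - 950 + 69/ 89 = -1668058/ 89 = -18742.22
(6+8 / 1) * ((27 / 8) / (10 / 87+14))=16443 / 4912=3.35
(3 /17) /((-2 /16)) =-24 /17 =-1.41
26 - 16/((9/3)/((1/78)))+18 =43.93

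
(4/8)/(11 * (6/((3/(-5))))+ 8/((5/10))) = -1/188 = -0.01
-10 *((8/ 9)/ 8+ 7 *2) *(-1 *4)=5080/ 9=564.44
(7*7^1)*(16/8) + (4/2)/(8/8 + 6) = 688/7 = 98.29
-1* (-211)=211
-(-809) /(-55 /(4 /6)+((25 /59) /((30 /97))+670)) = 143193 /104230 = 1.37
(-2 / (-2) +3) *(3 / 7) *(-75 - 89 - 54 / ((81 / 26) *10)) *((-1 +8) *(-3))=29832 / 5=5966.40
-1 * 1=-1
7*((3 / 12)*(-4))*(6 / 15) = -14 / 5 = -2.80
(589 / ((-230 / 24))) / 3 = -2356 / 115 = -20.49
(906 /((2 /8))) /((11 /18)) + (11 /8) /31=16177657 /2728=5930.23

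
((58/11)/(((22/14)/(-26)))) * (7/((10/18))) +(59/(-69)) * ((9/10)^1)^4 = -30606900993/27830000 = -1099.78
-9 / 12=-3 / 4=-0.75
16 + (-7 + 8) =17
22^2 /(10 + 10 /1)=121 /5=24.20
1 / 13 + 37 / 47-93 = -56295 / 611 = -92.14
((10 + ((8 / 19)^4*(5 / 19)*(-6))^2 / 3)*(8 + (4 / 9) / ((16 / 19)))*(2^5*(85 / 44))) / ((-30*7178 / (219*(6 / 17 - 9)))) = 33666578403656815295 / 726145094375177037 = 46.36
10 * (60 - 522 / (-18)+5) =940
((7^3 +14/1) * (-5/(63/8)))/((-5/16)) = 2176/3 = 725.33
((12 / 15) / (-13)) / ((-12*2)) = 1 / 390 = 0.00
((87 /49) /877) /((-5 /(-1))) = 87 /214865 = 0.00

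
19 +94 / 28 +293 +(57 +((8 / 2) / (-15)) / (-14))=78199 / 210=372.38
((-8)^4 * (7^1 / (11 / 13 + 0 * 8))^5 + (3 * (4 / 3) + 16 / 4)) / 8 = 3195044743963 / 161051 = 19838714.10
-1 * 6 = -6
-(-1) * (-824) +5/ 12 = -9883/ 12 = -823.58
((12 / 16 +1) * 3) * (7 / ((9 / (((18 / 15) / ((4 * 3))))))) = 49 / 120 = 0.41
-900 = -900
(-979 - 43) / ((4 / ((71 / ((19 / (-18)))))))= 326529 / 19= 17185.74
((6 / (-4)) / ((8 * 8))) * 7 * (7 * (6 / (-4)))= 1.72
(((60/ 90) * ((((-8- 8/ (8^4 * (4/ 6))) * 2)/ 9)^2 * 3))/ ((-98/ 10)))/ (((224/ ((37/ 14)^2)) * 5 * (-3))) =91939336225/ 68519844642816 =0.00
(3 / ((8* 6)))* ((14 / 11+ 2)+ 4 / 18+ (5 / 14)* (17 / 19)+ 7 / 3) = 161897 / 421344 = 0.38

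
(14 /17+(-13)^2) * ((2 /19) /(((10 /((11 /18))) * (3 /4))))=1.46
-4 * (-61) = 244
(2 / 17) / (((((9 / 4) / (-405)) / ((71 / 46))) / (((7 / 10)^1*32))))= -286272 / 391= -732.15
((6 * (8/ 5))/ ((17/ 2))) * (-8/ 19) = -768/ 1615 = -0.48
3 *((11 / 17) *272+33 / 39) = 6897 / 13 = 530.54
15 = 15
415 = 415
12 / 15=4 / 5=0.80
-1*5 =-5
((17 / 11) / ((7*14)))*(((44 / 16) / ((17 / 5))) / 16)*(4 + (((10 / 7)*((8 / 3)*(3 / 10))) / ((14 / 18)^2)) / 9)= 1805 / 537824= 0.00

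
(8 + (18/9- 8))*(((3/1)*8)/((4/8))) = 96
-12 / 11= -1.09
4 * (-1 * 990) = -3960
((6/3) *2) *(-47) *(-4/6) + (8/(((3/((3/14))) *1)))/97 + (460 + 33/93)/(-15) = 29883971/315735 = 94.65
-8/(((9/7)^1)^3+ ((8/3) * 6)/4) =-2744/2101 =-1.31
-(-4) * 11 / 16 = 11 / 4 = 2.75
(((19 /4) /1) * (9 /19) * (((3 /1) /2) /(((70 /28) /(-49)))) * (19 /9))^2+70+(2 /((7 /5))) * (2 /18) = 493221487 /25200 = 19572.28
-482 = -482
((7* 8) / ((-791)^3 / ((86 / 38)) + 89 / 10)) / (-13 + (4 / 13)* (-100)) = 313040 / 53505114794247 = 0.00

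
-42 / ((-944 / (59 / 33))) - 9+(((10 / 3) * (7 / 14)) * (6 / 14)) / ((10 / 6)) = -5231 / 616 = -8.49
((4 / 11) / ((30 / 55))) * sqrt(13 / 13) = 2 / 3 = 0.67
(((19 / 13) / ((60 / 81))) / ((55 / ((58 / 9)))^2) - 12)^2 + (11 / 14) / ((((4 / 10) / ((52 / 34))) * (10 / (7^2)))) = 3740086263670613 / 23660771062500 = 158.07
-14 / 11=-1.27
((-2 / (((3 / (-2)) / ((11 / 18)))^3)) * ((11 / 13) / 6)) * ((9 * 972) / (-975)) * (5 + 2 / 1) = -409948 / 342225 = -1.20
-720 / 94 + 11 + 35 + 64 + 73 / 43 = 210261 / 2021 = 104.04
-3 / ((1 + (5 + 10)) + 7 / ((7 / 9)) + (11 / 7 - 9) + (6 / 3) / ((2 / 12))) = -7 / 69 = -0.10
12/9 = 4/3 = 1.33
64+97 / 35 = 2337 / 35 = 66.77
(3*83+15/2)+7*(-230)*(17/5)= -10435/2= -5217.50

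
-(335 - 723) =388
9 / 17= 0.53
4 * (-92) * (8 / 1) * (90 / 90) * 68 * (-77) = 15414784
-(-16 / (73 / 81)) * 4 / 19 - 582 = -802050 / 1387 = -578.26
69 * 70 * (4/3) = 6440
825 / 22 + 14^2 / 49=83 / 2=41.50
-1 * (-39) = 39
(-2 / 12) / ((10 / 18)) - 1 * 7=-73 / 10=-7.30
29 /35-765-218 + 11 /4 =-979.42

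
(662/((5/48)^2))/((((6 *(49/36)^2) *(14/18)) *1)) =2965082112/420175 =7056.78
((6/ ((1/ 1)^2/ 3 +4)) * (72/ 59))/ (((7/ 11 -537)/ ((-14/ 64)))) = 6237/ 9050600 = 0.00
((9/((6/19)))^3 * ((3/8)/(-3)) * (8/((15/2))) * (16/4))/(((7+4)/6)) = -370386/55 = -6734.29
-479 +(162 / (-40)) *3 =-9823 / 20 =-491.15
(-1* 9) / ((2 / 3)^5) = -2187 / 32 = -68.34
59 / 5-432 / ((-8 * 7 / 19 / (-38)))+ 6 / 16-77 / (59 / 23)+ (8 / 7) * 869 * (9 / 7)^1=-4310.66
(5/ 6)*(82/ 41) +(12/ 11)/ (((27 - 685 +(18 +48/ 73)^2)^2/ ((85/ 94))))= 3524989076842735/ 2114980411313022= 1.67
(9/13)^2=81/169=0.48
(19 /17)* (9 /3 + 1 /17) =988 /289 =3.42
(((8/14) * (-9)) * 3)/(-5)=3.09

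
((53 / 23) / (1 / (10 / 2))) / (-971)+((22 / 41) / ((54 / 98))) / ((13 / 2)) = 44336333 / 321394203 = 0.14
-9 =-9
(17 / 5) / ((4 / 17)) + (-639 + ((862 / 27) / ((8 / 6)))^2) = -41483 / 810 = -51.21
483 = 483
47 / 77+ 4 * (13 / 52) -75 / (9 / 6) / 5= -646 / 77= -8.39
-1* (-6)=6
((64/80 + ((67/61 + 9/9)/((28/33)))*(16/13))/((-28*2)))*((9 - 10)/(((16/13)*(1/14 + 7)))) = 26671/3381840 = 0.01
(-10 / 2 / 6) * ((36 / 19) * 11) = -330 / 19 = -17.37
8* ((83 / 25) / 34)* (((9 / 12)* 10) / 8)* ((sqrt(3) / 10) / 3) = 83* sqrt(3) / 3400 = 0.04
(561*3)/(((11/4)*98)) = 306/49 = 6.24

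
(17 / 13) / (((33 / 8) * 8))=0.04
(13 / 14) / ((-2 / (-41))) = 533 / 28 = 19.04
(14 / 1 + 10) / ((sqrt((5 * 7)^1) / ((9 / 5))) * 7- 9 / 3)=2916 / 21073 + 3780 * sqrt(35) / 21073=1.20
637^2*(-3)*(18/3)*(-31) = 226419102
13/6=2.17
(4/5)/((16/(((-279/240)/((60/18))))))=-279/16000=-0.02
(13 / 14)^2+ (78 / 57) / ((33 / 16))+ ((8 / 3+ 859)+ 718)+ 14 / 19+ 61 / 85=5510681469 / 3481940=1582.65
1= 1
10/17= 0.59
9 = 9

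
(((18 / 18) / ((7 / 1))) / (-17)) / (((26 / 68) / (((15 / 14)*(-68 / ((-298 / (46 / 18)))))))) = -3910 / 284739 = -0.01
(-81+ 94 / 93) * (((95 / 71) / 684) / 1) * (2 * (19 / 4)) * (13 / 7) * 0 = 0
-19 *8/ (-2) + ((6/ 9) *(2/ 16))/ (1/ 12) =77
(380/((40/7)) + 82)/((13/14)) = 2079/13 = 159.92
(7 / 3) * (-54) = -126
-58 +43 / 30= -1697 / 30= -56.57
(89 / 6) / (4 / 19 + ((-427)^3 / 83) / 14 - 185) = -140353 / 635706411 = -0.00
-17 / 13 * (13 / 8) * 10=-85 / 4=-21.25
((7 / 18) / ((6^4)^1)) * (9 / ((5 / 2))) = 7 / 6480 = 0.00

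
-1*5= -5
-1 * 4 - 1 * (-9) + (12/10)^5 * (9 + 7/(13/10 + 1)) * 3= 6821231/71875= 94.90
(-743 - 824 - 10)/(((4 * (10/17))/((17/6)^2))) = -7747801/1440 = -5380.42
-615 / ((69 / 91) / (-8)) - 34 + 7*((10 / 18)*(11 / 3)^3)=37146749 / 5589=6646.40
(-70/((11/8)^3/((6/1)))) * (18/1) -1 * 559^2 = -419782931/1331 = -315389.13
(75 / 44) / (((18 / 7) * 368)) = 175 / 97152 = 0.00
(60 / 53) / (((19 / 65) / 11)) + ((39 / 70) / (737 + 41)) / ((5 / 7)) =42.60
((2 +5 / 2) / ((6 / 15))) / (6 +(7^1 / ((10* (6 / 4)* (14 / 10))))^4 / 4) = 729 / 389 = 1.87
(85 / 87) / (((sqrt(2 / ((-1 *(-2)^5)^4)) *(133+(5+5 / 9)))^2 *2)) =601620480 / 45095261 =13.34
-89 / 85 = -1.05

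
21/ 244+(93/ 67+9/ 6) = 2.97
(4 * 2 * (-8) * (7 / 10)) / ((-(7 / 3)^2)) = 288 / 35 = 8.23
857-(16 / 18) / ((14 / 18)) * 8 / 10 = 29963 / 35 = 856.09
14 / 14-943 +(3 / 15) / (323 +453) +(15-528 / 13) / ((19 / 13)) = -70736261 / 73720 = -959.53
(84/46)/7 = 6/23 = 0.26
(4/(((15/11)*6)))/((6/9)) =11/15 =0.73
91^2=8281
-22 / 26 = -11 / 13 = -0.85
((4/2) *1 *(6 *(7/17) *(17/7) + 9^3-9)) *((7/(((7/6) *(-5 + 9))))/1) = 2178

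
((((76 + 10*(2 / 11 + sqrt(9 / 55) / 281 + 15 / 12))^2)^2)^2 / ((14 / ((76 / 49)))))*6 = 1470689991118490804665894249344325711359*sqrt(55) / 2906108309819454345232876018 + 538404474764557619255261925410487422408318628057 / 182922081453275734306338148076992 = 2947107294064603.70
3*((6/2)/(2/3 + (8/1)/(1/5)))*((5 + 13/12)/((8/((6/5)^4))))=53217/152500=0.35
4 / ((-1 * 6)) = -2 / 3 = -0.67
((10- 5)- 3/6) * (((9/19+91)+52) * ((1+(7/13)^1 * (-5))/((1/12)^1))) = -3238488/247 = -13111.29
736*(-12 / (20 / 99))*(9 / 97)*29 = -57052512 / 485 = -117634.05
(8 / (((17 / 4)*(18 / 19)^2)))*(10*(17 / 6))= 14440 / 243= 59.42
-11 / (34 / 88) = -484 / 17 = -28.47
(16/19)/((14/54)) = 432/133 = 3.25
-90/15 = -6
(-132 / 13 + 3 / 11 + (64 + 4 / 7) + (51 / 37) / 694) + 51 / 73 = 103933788331 / 1876368494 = 55.39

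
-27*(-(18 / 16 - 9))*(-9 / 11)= 15309 / 88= 173.97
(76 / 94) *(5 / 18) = 95 / 423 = 0.22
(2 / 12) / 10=1 / 60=0.02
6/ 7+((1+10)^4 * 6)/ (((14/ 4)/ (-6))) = -1054146/ 7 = -150592.29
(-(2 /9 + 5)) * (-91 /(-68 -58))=-611 /162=-3.77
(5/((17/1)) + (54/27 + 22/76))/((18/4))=1669/2907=0.57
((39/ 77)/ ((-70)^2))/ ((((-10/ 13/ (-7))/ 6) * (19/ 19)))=1521/ 269500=0.01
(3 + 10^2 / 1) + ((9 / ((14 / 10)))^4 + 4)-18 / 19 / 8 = 331150823 / 182476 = 1814.76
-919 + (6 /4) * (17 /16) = -29357 /32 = -917.41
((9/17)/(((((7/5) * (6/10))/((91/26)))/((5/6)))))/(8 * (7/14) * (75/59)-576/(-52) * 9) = 95875/5464752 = 0.02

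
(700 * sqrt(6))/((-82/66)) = -23100 * sqrt(6)/41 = -1380.08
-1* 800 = -800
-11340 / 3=-3780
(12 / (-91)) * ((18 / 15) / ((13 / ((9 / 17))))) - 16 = -1609528 / 100555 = -16.01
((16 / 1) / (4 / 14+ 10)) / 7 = 2 / 9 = 0.22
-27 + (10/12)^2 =-947/36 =-26.31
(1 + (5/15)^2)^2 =1.23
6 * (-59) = -354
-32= -32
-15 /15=-1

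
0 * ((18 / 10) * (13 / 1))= 0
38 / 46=19 / 23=0.83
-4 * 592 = -2368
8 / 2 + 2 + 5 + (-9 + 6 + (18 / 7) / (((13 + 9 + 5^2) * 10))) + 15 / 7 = 16694 / 1645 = 10.15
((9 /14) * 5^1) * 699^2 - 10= 21986905 /14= 1570493.21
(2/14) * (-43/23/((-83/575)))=1075/581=1.85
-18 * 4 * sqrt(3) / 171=-8 * sqrt(3) / 19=-0.73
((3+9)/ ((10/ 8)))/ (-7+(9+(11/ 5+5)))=24/ 23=1.04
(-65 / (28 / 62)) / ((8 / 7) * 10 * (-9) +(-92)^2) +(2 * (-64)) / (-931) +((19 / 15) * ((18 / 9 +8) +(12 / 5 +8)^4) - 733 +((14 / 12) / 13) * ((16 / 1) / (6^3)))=163086355538587549 / 11568047400000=14098.00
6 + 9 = 15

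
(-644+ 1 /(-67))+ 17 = -42010 /67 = -627.01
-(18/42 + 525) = -3678/7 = -525.43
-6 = -6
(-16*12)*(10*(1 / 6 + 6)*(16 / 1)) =-189440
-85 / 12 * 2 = -85 / 6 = -14.17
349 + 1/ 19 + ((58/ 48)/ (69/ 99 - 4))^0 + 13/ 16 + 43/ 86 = 106815/ 304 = 351.37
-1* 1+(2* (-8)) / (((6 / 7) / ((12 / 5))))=-229 / 5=-45.80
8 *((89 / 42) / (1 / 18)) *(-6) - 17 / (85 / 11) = -64157 / 35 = -1833.06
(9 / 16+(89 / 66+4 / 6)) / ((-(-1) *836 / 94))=63967 / 220704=0.29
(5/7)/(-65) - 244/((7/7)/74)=-18056.01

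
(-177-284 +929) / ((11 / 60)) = 28080 / 11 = 2552.73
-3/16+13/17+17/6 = 3.41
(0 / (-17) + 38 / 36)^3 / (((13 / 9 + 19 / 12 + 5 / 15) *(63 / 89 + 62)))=610451 / 109398762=0.01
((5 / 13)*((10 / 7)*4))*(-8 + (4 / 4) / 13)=-20600 / 1183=-17.41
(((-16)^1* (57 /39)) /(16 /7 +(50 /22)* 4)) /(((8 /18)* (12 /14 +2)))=-30723 /18980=-1.62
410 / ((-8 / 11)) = -2255 / 4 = -563.75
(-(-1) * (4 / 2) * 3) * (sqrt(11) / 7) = 2.84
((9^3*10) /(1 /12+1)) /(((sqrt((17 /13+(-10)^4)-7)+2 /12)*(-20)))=26244 /4677323-157464*sqrt(1689038) /60805199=-3.36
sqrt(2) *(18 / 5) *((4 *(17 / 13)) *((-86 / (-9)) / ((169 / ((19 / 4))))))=55556 *sqrt(2) / 10985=7.15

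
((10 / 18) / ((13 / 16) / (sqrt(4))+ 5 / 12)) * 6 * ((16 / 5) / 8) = 128 / 79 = 1.62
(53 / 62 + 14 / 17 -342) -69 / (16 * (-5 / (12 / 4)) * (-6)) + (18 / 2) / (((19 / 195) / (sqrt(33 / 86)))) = -28732283 / 84320 + 1755 * sqrt(2838) / 1634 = -283.54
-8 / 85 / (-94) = 4 / 3995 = 0.00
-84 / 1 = -84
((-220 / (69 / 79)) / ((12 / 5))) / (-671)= 1975 / 12627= 0.16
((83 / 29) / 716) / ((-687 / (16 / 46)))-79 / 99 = -2159944241 / 2706758703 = -0.80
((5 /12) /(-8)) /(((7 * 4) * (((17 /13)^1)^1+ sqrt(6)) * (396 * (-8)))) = 0.00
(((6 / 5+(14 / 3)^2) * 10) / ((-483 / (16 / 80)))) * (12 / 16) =-517 / 7245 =-0.07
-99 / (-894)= 0.11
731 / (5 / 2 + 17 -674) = -86 / 77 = -1.12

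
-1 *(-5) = 5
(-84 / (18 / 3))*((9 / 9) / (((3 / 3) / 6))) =-84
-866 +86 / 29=-25028 / 29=-863.03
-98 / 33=-2.97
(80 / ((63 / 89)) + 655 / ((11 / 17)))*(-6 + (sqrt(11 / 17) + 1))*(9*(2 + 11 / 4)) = -74083375 / 308 + 14816675*sqrt(187) / 5236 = -201833.92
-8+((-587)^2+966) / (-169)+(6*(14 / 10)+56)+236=-1480597 / 845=-1752.19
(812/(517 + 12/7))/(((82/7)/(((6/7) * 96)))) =1636992/148871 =11.00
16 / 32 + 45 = 91 / 2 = 45.50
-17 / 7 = -2.43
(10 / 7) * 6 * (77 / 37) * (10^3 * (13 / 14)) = 4290000 / 259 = 16563.71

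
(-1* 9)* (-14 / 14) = 9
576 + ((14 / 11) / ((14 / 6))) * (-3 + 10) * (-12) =5832 / 11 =530.18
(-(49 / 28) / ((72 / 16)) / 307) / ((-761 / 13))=91 / 4205286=0.00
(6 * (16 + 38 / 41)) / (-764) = -1041 / 7831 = -0.13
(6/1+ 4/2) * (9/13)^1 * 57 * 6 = 1894.15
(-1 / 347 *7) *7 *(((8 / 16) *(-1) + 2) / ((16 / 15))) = -2205 / 11104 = -0.20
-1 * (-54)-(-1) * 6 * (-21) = -72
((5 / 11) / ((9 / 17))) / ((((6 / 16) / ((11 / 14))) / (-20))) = -6800 / 189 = -35.98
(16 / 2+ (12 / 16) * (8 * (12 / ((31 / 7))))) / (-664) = -94 / 2573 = -0.04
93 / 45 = 31 / 15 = 2.07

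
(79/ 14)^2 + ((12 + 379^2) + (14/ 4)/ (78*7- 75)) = 13264410545/ 92316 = 143684.85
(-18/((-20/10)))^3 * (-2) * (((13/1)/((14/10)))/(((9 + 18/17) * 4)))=-89505/266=-336.48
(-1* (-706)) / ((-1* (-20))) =353 / 10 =35.30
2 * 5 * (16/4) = 40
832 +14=846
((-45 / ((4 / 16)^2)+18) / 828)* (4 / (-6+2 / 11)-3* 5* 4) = 37869 / 736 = 51.45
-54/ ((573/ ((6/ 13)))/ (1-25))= 2592/ 2483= 1.04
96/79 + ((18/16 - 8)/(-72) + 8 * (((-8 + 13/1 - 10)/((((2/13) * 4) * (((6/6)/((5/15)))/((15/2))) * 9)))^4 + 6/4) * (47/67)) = 44192259502961/284486639616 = 155.34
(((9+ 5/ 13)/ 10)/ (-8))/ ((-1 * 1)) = 61/ 520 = 0.12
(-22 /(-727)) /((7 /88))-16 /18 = -23288 /45801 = -0.51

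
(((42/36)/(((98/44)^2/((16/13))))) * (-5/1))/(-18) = 0.08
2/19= 0.11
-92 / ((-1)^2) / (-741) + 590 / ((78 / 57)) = 319577 / 741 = 431.28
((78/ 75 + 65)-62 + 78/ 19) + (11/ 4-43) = -60999/ 1900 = -32.10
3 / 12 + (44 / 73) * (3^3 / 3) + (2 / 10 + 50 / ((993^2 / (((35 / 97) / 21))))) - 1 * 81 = -31472468062897 / 418932778140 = -75.13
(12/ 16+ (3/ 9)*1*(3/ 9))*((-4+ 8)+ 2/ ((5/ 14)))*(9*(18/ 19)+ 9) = 13764/ 95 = 144.88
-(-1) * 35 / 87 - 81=-7012 / 87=-80.60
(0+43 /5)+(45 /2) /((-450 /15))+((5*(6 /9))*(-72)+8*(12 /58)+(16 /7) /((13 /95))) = -213.79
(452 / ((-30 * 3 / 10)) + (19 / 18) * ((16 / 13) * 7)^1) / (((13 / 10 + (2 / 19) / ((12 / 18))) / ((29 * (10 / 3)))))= -88380400 / 32409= -2727.03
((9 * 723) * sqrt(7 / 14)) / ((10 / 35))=45549 * sqrt(2) / 4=16104.00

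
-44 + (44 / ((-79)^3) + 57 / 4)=-58671817 / 1972156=-29.75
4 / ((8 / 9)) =9 / 2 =4.50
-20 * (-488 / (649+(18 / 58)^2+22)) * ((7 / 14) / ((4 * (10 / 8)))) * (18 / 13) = 1846836 / 917137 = 2.01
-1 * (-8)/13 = 8/13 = 0.62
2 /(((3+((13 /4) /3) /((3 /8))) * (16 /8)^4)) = 9 /424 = 0.02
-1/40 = -0.02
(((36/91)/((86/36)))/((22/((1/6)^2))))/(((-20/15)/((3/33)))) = -27/1893892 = -0.00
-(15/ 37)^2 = -225/ 1369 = -0.16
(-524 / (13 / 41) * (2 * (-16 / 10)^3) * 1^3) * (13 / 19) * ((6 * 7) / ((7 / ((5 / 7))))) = 131997696 / 3325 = 39698.56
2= 2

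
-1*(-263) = 263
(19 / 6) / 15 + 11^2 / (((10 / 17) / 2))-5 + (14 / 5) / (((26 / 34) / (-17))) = 402907 / 1170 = 344.36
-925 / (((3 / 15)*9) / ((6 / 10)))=-925 / 3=-308.33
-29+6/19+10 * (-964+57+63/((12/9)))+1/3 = -983347/114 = -8625.85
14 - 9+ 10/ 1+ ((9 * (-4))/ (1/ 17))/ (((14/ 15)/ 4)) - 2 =-18269/ 7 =-2609.86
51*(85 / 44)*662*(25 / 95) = 7174425 / 418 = 17163.70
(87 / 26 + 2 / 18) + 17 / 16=8461 / 1872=4.52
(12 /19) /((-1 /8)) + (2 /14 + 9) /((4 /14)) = 512 /19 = 26.95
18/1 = 18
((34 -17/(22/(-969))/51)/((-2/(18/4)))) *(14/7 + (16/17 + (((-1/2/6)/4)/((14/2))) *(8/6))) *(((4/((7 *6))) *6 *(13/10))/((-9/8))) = 163579/770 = 212.44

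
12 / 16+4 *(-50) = -797 / 4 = -199.25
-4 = -4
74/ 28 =37/ 14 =2.64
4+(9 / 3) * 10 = 34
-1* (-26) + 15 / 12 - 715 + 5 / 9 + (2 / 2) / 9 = -8245 / 12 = -687.08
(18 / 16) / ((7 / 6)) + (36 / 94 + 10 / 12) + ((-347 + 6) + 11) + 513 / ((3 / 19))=11532821 / 3948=2921.18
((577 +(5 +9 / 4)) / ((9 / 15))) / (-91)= -3895 / 364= -10.70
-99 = -99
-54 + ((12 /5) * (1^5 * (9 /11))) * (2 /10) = -14742 /275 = -53.61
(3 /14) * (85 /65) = 51 /182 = 0.28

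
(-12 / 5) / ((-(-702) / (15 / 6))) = -1 / 117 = -0.01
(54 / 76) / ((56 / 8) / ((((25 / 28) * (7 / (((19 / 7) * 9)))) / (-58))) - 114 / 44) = -2475 / 5536657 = -0.00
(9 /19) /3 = 3 /19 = 0.16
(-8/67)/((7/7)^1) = -8/67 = -0.12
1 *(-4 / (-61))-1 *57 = -56.93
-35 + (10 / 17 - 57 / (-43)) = -24186 / 731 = -33.09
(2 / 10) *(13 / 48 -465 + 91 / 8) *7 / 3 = -152327 / 720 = -211.57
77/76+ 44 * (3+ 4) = 23485/76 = 309.01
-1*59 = -59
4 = 4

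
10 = 10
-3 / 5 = -0.60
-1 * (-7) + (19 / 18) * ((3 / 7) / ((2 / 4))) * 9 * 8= 505 / 7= 72.14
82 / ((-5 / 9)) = -738 / 5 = -147.60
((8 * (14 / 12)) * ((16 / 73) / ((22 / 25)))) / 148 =1400 / 89133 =0.02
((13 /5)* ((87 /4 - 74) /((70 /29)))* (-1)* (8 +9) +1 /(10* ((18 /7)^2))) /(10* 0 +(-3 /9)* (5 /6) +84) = 27124919 /2373525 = 11.43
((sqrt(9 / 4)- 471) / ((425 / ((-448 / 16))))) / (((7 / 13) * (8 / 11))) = 134277 / 1700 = 78.99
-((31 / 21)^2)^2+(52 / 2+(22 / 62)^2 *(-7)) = 3807073178 / 186896241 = 20.37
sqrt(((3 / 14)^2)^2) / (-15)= -0.00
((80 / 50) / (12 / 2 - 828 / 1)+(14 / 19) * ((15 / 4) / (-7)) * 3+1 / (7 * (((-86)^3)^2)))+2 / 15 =-7761015555228853 / 7371619591413056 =-1.05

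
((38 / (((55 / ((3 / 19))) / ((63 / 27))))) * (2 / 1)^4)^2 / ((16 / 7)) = 7.26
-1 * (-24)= 24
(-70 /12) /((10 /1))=-7 /12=-0.58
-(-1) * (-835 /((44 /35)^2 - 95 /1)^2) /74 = -1253021875 /969125069354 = -0.00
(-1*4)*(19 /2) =-38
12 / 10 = 6 / 5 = 1.20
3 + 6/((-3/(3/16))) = 21/8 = 2.62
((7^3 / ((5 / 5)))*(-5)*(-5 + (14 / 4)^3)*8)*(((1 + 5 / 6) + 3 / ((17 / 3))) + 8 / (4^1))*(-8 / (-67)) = -308322700 / 1139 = -270695.96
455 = 455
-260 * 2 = -520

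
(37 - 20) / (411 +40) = 17 / 451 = 0.04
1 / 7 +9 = 64 / 7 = 9.14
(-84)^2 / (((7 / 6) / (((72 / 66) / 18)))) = 4032 / 11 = 366.55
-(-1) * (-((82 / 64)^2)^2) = -2825761 / 1048576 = -2.69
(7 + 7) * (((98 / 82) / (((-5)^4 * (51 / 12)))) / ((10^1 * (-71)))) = -1372 / 154646875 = -0.00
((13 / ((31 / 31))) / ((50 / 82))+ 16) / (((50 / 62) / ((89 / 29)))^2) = 7102071573 / 13140625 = 540.47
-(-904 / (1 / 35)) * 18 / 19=569520 / 19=29974.74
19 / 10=1.90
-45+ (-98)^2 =9559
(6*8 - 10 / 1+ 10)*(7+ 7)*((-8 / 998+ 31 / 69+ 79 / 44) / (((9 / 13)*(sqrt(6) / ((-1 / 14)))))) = -88102066*sqrt(6) / 3408669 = -63.31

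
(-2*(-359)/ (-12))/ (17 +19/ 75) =-8975/ 2588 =-3.47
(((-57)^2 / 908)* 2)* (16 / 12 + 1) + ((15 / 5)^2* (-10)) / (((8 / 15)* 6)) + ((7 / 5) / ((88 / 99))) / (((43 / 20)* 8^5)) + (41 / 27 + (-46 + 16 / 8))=-931092888497 / 17271816192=-53.91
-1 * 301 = -301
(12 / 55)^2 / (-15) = -48 / 15125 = -0.00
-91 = -91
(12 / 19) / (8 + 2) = 6 / 95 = 0.06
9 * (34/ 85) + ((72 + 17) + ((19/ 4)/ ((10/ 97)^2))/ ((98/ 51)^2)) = 820715531/ 3841600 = 213.64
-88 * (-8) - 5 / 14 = 9851 / 14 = 703.64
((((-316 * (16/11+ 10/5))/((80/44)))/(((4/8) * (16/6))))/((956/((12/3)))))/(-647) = 0.00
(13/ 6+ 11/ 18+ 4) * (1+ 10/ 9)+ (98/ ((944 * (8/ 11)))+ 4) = 5643467/ 305856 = 18.45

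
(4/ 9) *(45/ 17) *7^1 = 140/ 17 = 8.24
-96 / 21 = -32 / 7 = -4.57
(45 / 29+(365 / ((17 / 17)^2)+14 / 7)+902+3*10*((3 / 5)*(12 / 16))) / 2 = 642.03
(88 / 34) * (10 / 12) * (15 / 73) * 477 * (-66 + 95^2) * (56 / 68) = 113859900 / 73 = 1559724.66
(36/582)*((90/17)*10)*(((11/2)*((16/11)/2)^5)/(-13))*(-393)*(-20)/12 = -57950208000/313859117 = -184.64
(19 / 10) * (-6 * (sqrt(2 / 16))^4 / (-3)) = 19 / 320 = 0.06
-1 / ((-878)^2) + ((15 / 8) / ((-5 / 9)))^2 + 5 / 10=146660665 / 12334144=11.89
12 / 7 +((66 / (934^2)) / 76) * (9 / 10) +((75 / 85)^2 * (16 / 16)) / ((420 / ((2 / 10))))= 1149874853331 / 670614951440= 1.71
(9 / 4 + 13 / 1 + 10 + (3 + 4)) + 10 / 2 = 149 / 4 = 37.25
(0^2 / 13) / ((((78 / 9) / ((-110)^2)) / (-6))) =0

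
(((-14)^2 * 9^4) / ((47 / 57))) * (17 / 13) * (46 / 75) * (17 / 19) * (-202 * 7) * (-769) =18589064435225424 / 15275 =1216960028492.66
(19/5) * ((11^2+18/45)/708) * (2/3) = 11533/26550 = 0.43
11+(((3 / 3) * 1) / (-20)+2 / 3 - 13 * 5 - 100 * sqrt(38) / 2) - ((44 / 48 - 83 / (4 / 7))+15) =1519 / 20 - 50 * sqrt(38) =-232.27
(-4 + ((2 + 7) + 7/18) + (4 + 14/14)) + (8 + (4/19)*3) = 6505/342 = 19.02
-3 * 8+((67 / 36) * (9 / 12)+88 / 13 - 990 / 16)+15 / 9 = -15817 / 208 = -76.04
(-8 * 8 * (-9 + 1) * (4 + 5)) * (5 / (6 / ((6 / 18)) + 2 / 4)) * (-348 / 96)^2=605520 / 37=16365.41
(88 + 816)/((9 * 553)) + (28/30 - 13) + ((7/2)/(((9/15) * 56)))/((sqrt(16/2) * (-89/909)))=-295759/24885 - 1515 * sqrt(2)/5696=-12.26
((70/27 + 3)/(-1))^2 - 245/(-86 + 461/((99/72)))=20185229/666306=30.29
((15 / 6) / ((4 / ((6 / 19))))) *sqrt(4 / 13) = 15 *sqrt(13) / 494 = 0.11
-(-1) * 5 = 5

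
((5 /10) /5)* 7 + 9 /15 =13 /10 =1.30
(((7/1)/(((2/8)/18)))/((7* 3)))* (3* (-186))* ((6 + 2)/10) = -53568/5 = -10713.60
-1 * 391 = -391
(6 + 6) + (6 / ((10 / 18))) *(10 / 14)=138 / 7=19.71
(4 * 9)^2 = 1296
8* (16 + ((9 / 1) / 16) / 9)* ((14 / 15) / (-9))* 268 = -482132 / 135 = -3571.35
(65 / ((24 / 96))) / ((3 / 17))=4420 / 3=1473.33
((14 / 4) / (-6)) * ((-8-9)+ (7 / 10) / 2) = 777 / 80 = 9.71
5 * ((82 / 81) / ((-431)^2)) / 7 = 410 / 105326487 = 0.00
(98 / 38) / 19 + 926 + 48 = 351663 / 361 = 974.14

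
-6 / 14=-3 / 7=-0.43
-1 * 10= -10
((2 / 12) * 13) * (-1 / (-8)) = 0.27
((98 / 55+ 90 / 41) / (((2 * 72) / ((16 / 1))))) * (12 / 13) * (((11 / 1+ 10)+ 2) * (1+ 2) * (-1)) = -825056 / 29315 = -28.14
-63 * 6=-378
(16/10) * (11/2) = 44/5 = 8.80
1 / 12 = 0.08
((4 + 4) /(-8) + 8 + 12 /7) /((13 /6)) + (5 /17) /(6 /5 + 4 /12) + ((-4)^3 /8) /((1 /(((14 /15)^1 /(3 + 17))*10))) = 256429 /533715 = 0.48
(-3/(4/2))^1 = -3/2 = -1.50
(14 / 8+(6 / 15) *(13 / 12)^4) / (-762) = -119281 / 39502080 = -0.00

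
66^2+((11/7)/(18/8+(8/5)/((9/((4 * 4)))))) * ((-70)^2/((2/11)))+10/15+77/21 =4980611/393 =12673.31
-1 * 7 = -7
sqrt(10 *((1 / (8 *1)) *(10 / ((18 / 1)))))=5 / 6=0.83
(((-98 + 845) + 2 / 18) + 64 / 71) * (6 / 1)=955960 / 213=4488.08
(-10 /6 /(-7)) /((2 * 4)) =5 /168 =0.03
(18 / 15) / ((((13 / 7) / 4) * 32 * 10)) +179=465421 / 2600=179.01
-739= -739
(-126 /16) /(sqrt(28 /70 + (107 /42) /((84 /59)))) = -1323 * sqrt(386210) /154484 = -5.32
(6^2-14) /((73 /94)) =2068 /73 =28.33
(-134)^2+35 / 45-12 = 161503 / 9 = 17944.78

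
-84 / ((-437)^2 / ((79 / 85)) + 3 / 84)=-185808 / 454506299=-0.00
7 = 7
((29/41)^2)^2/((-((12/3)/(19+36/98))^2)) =-636977975881/108554434576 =-5.87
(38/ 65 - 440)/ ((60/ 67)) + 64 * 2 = -707227/ 1950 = -362.68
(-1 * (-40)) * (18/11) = 720/11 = 65.45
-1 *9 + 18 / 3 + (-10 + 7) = -6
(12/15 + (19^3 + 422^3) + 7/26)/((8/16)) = 9770580049/65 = 150316616.14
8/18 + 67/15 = 221/45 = 4.91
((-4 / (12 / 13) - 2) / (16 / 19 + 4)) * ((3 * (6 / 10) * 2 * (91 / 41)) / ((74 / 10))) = -98553 / 69782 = -1.41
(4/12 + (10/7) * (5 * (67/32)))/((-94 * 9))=-5137/284256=-0.02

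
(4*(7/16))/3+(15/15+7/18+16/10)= 643/180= 3.57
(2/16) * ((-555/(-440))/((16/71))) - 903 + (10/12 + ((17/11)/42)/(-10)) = -1066187407/1182720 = -901.47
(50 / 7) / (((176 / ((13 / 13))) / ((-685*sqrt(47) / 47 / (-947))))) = 17125*sqrt(47) / 27417544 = 0.00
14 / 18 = 7 / 9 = 0.78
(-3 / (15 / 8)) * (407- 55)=-2816 / 5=-563.20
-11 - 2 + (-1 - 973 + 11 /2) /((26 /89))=-3328.25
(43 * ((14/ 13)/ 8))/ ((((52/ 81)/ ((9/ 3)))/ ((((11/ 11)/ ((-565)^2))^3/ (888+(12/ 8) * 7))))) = 24381/ 26344757233545209875000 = 0.00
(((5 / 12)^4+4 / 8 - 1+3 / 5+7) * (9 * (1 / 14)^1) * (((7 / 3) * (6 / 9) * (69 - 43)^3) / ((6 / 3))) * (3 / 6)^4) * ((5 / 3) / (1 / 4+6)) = 1624138841 / 1555200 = 1044.33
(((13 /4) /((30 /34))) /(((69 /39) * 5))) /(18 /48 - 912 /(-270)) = 0.11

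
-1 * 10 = -10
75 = 75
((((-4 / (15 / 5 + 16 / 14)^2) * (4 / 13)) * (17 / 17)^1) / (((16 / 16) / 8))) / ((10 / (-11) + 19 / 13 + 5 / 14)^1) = -965888 / 1531461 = -0.63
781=781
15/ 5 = 3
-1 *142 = -142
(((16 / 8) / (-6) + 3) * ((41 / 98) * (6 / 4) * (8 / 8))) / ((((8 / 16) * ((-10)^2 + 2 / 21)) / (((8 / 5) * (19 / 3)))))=12464 / 36785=0.34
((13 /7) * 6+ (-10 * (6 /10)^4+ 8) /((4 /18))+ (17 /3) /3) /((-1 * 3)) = -340198 /23625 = -14.40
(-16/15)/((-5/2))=0.43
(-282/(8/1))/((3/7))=-329/4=-82.25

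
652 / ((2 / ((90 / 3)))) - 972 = 8808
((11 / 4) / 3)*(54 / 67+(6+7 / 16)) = 85415 / 12864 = 6.64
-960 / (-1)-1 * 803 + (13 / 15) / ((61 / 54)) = 48119 / 305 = 157.77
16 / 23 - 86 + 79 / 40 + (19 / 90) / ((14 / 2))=-4828021 / 57960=-83.30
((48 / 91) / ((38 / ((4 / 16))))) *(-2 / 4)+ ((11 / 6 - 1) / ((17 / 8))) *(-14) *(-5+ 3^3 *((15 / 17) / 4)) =-5.25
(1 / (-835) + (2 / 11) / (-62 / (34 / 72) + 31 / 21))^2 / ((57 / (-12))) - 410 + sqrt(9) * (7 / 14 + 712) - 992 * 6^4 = -353622917791341654370947 / 275427742321138550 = -1283904.50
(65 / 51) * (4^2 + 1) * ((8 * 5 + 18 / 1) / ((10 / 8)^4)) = 193024 / 375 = 514.73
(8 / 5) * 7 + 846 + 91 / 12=51887 / 60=864.78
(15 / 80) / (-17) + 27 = 7341 / 272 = 26.99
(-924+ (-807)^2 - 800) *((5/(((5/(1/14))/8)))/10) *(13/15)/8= 337753/84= 4020.87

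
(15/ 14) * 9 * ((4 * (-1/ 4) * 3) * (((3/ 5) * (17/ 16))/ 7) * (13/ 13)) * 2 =-4131/ 784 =-5.27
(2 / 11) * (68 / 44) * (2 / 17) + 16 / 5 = 1956 / 605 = 3.23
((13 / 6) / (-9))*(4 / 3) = -26 / 81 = -0.32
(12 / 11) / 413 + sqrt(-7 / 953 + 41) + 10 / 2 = 22727 / 4543 + sqrt(37229898) / 953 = 11.41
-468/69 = -156/23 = -6.78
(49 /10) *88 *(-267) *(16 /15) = -3070144 /25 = -122805.76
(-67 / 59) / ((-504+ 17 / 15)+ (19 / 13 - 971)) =13065 / 16940021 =0.00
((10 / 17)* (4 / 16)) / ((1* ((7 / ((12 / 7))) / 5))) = 150 / 833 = 0.18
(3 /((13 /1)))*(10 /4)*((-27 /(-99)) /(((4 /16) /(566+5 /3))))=3930 /11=357.27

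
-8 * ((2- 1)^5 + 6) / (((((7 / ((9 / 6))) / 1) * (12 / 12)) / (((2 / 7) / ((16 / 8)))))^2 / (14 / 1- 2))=-216 / 343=-0.63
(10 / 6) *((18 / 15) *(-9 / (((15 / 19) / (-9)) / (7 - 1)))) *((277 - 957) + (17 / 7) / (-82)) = -837252.46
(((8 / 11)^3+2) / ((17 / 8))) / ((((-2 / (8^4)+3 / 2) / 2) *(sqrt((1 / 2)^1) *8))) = 13000704 *sqrt(2) / 69487517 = 0.26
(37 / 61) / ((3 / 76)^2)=213712 / 549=389.28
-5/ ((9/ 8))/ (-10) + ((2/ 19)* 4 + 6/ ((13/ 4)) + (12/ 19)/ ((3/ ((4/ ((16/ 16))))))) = 7900/ 2223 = 3.55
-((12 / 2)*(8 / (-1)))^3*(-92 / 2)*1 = -5087232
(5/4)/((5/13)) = 13/4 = 3.25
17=17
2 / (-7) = -2 / 7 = -0.29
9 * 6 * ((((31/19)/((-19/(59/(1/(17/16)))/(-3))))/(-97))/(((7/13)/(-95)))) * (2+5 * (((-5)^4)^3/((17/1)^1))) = 11754986899674915/103208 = 113896082664.86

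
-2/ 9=-0.22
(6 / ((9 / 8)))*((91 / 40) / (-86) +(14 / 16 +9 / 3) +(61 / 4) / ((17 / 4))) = 434903 / 10965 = 39.66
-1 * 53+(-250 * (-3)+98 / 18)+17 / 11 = 69695 / 99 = 703.99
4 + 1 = 5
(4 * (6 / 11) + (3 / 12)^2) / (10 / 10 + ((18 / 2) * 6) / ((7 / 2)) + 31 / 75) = 207375 / 1556192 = 0.13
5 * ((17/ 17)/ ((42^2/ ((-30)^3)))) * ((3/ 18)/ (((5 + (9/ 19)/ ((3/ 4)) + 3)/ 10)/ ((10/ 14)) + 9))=-296875/ 237601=-1.25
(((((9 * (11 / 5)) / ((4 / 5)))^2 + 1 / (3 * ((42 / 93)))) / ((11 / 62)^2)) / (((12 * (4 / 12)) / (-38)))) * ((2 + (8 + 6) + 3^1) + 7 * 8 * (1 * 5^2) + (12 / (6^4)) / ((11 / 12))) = -264289760912911 / 1006236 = -262651863.89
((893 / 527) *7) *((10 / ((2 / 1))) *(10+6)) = 500080 / 527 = 948.92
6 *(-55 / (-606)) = 55 / 101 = 0.54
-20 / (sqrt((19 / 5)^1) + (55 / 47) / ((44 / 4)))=11750 / 20923 -22090 * sqrt(95) / 20923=-9.73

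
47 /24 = 1.96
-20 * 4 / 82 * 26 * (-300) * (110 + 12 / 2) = 36192000 / 41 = 882731.71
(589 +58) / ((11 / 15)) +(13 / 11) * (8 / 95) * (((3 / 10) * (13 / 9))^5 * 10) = 280054733059 / 317418750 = 882.29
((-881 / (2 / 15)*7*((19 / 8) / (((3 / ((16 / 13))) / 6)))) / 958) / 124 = -1757595 / 772148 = -2.28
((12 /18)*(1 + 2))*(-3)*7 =-42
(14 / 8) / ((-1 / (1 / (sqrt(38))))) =-7 *sqrt(38) / 152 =-0.28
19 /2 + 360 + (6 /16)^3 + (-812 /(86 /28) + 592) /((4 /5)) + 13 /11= 188962531 /242176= 780.27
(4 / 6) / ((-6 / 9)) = -1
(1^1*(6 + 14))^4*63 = 10080000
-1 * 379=-379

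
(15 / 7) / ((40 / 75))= 4.02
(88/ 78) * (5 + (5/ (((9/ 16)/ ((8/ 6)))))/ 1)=1540/ 81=19.01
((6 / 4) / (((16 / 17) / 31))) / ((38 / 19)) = 1581 / 64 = 24.70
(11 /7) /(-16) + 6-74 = -7627 /112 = -68.10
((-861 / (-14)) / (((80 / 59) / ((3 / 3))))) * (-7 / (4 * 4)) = -50799 / 2560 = -19.84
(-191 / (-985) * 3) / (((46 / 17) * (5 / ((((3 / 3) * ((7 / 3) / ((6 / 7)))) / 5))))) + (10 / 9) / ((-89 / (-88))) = 2036120501 / 1814665500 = 1.12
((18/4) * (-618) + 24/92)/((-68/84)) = 1343097/391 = 3435.03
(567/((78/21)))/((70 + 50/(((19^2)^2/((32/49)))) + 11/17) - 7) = 430864292817/179644035428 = 2.40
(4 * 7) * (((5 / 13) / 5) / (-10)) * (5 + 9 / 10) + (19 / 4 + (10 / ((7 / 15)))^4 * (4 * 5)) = 13162510859723 / 3121300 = 4216996.40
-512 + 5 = -507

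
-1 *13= -13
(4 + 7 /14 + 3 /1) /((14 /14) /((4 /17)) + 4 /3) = 90 /67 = 1.34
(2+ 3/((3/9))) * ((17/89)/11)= 17/89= 0.19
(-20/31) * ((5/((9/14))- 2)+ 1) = -4.37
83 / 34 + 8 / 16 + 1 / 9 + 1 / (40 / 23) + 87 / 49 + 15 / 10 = 2070011 / 299880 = 6.90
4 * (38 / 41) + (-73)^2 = 218641 / 41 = 5332.71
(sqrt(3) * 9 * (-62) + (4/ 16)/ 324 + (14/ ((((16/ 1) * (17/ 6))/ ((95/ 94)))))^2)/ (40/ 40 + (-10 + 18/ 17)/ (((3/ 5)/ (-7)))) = 324935629/ 348532697664 - 28458 * sqrt(3)/ 5371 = -9.18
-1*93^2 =-8649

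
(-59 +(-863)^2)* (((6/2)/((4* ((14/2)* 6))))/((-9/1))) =-372355/252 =-1477.60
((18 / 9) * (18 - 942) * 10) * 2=-36960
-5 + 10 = 5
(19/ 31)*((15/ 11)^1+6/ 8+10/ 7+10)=79249/ 9548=8.30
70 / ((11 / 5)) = 350 / 11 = 31.82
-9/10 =-0.90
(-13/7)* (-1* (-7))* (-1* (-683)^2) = 6064357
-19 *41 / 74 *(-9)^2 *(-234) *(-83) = -612754389 / 37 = -16560929.43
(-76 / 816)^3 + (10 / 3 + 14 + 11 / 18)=152335445 / 8489664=17.94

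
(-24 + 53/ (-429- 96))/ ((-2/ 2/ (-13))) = -164489/ 525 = -313.31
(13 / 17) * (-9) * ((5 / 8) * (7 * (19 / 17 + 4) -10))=-256815 / 2312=-111.08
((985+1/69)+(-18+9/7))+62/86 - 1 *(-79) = 21766351/20769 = 1048.02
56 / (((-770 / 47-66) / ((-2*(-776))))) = -127652 / 121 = -1054.98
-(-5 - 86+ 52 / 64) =1443 / 16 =90.19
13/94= 0.14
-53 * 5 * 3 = -795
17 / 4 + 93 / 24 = 65 / 8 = 8.12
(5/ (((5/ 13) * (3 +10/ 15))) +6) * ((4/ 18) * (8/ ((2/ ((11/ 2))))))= 140/ 3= 46.67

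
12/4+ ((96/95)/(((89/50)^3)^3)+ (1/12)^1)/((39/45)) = 1073990238941197254331/346152126862995386492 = 3.10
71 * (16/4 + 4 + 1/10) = 5751/10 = 575.10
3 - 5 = -2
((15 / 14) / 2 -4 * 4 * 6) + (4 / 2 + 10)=-2337 / 28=-83.46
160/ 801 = 0.20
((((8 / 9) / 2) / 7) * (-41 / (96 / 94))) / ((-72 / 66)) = 21197 / 9072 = 2.34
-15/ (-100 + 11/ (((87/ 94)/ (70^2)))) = -261/ 1011580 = -0.00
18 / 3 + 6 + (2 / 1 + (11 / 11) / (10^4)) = 140001 / 10000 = 14.00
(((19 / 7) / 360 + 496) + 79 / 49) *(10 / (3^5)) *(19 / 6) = 166782247 / 2571912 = 64.85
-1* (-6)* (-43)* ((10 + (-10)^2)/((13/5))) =-141900/13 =-10915.38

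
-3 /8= -0.38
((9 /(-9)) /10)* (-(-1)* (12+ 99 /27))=-47 /30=-1.57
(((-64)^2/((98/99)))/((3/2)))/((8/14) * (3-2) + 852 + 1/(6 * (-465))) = 3.24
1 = 1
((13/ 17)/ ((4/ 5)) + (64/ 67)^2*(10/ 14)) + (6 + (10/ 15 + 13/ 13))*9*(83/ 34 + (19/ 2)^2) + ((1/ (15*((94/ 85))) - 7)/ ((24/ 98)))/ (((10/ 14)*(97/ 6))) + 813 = 1053229077028339/ 146122606140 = 7207.84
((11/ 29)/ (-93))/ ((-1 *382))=11/ 1030254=0.00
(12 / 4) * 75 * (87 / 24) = 6525 / 8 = 815.62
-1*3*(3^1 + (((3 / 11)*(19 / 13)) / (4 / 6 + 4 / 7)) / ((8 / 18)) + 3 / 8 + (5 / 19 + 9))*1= -5663739 / 141284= -40.09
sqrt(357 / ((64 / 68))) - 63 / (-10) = 63 / 10 +17 * sqrt(21) / 4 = 25.78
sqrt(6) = 2.45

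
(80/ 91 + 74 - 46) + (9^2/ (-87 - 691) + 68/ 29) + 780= 1665344201/ 2053142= 811.12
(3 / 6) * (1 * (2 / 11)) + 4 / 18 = 31 / 99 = 0.31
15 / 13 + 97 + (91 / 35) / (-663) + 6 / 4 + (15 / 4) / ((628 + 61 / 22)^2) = 99.65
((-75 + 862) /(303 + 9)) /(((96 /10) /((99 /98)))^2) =7142025 /255696896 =0.03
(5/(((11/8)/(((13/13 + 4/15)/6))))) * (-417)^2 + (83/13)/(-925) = 17657460987/132275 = 133490.54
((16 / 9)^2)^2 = 65536 / 6561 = 9.99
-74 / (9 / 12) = -296 / 3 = -98.67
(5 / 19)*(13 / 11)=65 / 209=0.31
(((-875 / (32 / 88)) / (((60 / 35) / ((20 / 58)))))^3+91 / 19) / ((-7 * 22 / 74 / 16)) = 3839402242858446059 / 4404068064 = 871785400.92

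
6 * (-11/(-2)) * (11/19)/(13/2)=726/247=2.94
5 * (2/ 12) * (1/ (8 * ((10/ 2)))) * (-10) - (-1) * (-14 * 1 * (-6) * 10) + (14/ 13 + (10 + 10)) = 268591/ 312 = 860.87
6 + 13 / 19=6.68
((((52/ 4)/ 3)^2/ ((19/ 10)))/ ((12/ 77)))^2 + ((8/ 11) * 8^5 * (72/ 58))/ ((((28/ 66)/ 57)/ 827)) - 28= 702440100213133355/ 213693228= 3287142539.74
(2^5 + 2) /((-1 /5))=-170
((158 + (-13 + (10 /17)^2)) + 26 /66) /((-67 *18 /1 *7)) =-694961 /40255677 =-0.02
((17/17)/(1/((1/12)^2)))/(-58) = -1/8352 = -0.00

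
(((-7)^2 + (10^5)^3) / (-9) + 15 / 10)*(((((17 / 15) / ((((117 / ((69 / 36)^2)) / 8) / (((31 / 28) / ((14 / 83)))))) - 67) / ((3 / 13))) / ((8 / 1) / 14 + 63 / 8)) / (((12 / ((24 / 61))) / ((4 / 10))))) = 48691960331604.41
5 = 5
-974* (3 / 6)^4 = -487 / 8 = -60.88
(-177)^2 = 31329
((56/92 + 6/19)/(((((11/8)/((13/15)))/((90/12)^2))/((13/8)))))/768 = 85345/1230592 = 0.07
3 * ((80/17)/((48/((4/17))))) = 20/289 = 0.07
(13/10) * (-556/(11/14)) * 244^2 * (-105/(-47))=-122355807.69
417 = 417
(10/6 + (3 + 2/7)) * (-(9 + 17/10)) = -5564/105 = -52.99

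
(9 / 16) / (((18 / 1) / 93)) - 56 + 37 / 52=-21791 / 416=-52.38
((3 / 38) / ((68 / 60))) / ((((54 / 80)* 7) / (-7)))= -0.10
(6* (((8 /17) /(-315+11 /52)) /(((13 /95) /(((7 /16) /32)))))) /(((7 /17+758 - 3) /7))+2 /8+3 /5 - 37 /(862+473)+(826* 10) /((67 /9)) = 167020721394277187 /150418367060880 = 1110.37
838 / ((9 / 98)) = 82124 / 9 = 9124.89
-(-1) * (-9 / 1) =-9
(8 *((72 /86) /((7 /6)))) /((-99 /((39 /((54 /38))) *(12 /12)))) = -15808 /9933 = -1.59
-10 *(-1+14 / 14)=0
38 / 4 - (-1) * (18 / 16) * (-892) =-994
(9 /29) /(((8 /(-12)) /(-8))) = 108 /29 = 3.72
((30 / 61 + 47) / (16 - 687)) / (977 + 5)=-2897 / 40194242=-0.00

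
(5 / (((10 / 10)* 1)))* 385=1925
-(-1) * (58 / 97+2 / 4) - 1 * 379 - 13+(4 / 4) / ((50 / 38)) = -1892189 / 4850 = -390.14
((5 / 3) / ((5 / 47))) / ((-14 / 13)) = -611 / 42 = -14.55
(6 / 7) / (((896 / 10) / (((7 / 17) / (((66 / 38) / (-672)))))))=-285 / 187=-1.52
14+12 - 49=-23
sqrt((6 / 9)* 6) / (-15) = -2 / 15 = -0.13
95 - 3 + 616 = 708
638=638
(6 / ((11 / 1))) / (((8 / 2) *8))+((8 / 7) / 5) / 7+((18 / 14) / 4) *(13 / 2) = 92233 / 43120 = 2.14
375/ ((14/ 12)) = 2250/ 7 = 321.43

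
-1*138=-138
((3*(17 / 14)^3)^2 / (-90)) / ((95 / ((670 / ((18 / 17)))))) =-27492691091 / 12875506560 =-2.14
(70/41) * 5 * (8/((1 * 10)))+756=31276/41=762.83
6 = 6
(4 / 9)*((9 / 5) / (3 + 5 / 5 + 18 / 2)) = 4 / 65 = 0.06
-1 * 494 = -494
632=632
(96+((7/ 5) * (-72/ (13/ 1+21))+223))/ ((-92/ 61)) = -1638643/ 7820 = -209.55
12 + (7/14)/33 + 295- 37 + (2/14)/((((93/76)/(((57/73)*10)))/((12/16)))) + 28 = 312291409/1045506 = 298.70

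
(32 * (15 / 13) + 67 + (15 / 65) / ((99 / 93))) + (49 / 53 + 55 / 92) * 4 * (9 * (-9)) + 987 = 104223618 / 174317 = 597.90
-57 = -57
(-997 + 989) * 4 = -32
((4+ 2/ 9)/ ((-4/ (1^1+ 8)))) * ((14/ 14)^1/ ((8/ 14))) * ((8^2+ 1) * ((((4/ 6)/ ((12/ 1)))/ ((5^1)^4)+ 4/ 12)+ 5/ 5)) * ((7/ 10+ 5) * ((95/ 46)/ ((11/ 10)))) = -9363159169/ 607200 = -15420.22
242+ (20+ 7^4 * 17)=41079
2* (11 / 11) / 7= 2 / 7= 0.29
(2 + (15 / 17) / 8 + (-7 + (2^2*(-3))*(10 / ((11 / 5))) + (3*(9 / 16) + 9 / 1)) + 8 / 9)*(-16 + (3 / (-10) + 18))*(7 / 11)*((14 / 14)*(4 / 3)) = -9021187 / 130680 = -69.03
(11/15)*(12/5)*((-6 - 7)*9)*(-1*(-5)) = -5148/5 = -1029.60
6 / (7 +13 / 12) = 72 / 97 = 0.74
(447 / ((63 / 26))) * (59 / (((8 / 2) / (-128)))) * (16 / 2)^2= -468103168 / 21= -22290627.05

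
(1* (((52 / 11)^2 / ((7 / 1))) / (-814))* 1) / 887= -1352 / 305774623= -0.00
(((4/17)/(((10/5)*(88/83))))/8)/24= 83/143616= 0.00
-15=-15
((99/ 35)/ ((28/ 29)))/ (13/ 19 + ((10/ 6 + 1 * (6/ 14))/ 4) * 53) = 163647/ 1589000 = 0.10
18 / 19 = 0.95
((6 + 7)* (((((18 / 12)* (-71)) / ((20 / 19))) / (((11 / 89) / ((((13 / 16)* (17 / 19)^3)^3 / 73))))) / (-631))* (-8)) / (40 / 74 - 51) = 2375664105013520721153 / 329039458965743248814080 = 0.01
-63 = -63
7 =7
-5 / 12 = -0.42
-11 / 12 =-0.92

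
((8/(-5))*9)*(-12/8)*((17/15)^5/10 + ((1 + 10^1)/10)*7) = 119783464/703125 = 170.36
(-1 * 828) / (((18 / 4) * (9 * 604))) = -46 / 1359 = -0.03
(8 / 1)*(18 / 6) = 24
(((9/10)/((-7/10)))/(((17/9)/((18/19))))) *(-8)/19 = 11664/42959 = 0.27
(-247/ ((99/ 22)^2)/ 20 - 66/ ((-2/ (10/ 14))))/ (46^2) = 16274/ 1499715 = 0.01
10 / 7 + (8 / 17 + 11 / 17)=303 / 119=2.55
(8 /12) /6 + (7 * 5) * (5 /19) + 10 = 19.32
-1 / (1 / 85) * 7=-595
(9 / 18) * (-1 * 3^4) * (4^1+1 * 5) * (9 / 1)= -3280.50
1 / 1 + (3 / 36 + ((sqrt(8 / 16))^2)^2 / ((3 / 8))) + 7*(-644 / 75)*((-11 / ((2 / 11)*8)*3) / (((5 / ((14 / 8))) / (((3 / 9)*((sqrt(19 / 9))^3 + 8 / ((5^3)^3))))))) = 489.75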